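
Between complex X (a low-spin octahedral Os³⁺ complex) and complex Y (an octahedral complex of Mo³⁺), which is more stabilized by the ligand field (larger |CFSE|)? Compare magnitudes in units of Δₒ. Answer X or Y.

X: Group 8 minus oxidation state +3 gives a d⁵ configuration for Os³⁺; t2g^5 e_g^0, CFSE = -2.0Δₒ.
Y: Mo is in group 6, so Mo³⁺ is d³ (6 − 3 = 3); For octahedral d³ the high- and low-spin configurations coincide; t₂g³ eg⁰, CFSE = -1.2Δₒ.
So X has the larger |CFSE|.

X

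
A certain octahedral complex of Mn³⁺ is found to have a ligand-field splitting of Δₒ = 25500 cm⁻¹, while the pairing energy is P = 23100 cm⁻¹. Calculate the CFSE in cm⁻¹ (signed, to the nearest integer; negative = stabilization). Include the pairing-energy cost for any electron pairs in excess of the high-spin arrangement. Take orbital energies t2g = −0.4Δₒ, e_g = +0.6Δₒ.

-17700

Mn³⁺: group 7, so d-count = 7 − 3 = 4.
With Δₒ > P the complex is low-spin.
Configuration: t2g^4 e_g^0.
Orbital CFSE = -1.6Δₒ = -1.6 × 25500 = -40800 cm⁻¹.
Excess pairs vs high-spin: 1 − 0 = 1; pairing cost = +23100 cm⁻¹.
Net CFSE = -40800 + 23100 = -17700 cm⁻¹.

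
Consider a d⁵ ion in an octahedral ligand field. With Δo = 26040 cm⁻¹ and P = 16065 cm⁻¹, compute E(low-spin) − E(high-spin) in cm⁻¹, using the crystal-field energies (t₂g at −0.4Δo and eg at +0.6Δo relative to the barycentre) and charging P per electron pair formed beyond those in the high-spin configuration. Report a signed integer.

-19950

High-spin: t₂g³ eg², CFSE = 0.0Δo = 0 cm⁻¹.
For low-spin the configuration is t₂g⁵ eg⁰: orbital energy -2.0 × 26040 = -52080 cm⁻¹, and 2 additional pairs relative to high-spin add 32130 cm⁻¹, giving -19950 cm⁻¹.
The difference is -19950 − (0) = -19950 cm⁻¹, so low-spin lies lower.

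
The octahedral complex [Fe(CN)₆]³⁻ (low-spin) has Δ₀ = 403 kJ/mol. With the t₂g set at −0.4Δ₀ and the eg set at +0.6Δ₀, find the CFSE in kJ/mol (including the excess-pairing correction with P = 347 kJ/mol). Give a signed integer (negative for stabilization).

-112

Each CN⁻ contributes -1; 6 × (-1) = -6. With overall charge -3, Fe is in the +3 oxidation state.
Fe sits in group 8; removing 3 electrons leaves Fe³⁺ with 8 − 3 = 5 d electrons.
Configuration: t₂g⁵ eg⁰.
Orbital CFSE = 5(-0.4) + 0(0.6) = -2.0Δ₀ = -2.0 × 403 = -806 kJ/mol.
Pairing penalty: 2 pairs vs 0 in the high-spin reference → 2 extra × P = 694 kJ/mol.
Overall CFSE = -806 + 694 = -112 kJ/mol.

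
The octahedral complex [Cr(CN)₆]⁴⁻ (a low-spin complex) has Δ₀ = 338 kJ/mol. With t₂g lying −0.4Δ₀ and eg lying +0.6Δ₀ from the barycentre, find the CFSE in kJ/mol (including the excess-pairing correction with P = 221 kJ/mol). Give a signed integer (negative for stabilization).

Each CN⁻ contributes -1; 6 × (-1) = -6. With overall charge -4, Cr is in the +2 oxidation state.
Group 6 minus oxidation state +2 gives a d⁴ configuration for Cr²⁺.
Configuration: t₂g⁴ eg⁰.
CFSE(orbital) = 4×(-0.4Δ₀) + 0×(0.6Δ₀) = -1.6Δ₀; with Δ₀ = 338 kJ/mol that is -541 kJ/mol.
Pairing penalty: 1 pair vs 0 in the high-spin reference → 1 extra × P = 221 kJ/mol.
Net CFSE = -541 + 221 = -320 kJ/mol.

-320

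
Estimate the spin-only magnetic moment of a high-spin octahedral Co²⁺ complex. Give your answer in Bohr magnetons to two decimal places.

3.87 Bohr magnetons

Co is in group 9, so Co²⁺ is d⁷ (9 − 2 = 7).
Configuration: t2g^5 e_g^2 → 3 unpaired electrons.
μ(spin-only) = √[3(3+2)] = √15 ≈ 3.87 Bohr magnetons.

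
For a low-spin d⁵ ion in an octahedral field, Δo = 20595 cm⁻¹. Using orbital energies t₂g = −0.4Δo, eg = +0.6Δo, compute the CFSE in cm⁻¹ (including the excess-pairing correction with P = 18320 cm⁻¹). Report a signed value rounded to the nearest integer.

-4550

Configuration: t₂g⁵ eg⁰.
Orbital CFSE = 5(-0.4) + 0(0.6) = -2.0Δo = -2.0 × 20595 = -41190 cm⁻¹.
Relative to high-spin t₂g³ eg² (0 paired), the low-spin configuration has 2 additional pairs, contributing +2 × 18320 = +36640 cm⁻¹.
Combining: -41190 + 36640 = -4550 cm⁻¹.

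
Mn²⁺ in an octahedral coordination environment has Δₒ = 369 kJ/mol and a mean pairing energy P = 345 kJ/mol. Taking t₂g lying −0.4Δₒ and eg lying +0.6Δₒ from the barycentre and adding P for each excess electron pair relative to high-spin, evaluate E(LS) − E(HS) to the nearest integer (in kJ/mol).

Mn is in group 7, so Mn²⁺ is d⁵ (7 − 2 = 5).
In the high-spin limit (t₂g³ eg²) the orbital term is 0.0Δₒ = 0 kJ/mol, with no excess pairing.
Low-spin: t₂g⁵ eg⁰, orbital CFSE = -2.0Δₒ = -738 kJ/mol; plus 2 excess pairs × P = +690 kJ/mol; total -48 kJ/mol.
Thus E(LS) − E(HS) = -48 kJ/mol.

-48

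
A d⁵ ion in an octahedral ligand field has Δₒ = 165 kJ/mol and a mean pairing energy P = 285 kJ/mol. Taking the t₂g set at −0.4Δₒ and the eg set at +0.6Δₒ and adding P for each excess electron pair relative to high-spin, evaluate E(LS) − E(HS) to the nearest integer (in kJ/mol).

240

High-spin d⁵ fills as t₂g³ eg² with CFSE 3(−0.4) + 2(+0.6) = 0.0Δₒ = 0 kJ/mol.
For low-spin the configuration is t₂g⁵ eg⁰: orbital energy -2.0 × 165 = -330 kJ/mol, and 2 additional pairs relative to high-spin add 570 kJ/mol, giving 240 kJ/mol.
The difference is 240 − (0) = 240 kJ/mol, so high-spin lies lower.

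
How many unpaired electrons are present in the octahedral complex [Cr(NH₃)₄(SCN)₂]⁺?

Ligand charges: 4×(+0) from NH₃ and 2×(-1) from SCN⁻ sum to -2; with overall charge +1, Cr is +3.
Cr sits in group 6; removing 3 electrons leaves Cr³⁺ with 6 − 3 = 3 d electrons.
Configuration: t₂g³ eg⁰, giving 3 unpaired electrons.

3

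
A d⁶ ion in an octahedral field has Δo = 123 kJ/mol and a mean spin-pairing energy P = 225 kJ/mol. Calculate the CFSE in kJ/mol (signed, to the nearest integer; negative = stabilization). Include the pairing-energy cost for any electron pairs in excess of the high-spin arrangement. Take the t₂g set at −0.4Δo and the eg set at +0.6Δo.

Here Δo < P (123 < 225), so the high-spin state is favoured.
Configuration: t₂g⁴ eg².
Orbital CFSE = -0.4Δo = -0.4 × 123 = -49 kJ/mol.
High-spin has no excess pairs, so no pairing correction applies.

-49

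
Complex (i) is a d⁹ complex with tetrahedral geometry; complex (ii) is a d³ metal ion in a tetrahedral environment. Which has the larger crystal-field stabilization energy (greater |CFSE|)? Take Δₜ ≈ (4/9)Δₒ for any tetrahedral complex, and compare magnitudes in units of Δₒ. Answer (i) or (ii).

(ii)

(i): With tetrahedral geometry the complex is necessarily high-spin; e⁴ t₂⁵, CFSE = -0.4Δₜ ≈ -0.18Δₒ.
(ii): With tetrahedral geometry the complex is necessarily high-spin; e^2 t2^1, CFSE = -0.8Δₜ ≈ -0.36Δₒ.
So (ii) has the larger |CFSE|.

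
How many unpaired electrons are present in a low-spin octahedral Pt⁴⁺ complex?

0

Pt⁴⁺: group 10, so d-count = 10 − 4 = 6.
Configuration: t₂g⁶ eg⁰, giving 0 unpaired electrons.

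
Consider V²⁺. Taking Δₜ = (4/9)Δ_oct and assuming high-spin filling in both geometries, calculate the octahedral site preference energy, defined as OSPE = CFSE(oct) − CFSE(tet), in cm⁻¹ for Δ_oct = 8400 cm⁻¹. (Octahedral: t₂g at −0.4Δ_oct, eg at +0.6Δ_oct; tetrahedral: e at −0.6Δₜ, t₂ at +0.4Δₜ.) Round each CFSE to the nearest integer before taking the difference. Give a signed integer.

Group 5 minus oxidation state +2 gives a d³ configuration for V²⁺.
Octahedral (high-spin): t₂g³ eg⁰, CFSE = 3(−0.4) + 0(+0.6) = -1.2Δ_oct = -1.2 × 8400 = -10080 cm⁻¹.
Tetrahedral e² t₂¹ gives -0.8Δₜ = -0.8 × (4/9) × 8400 = -2987 cm⁻¹.
Subtracting, OSPE = -10080 − (-2987) = -7093 cm⁻¹.

-7093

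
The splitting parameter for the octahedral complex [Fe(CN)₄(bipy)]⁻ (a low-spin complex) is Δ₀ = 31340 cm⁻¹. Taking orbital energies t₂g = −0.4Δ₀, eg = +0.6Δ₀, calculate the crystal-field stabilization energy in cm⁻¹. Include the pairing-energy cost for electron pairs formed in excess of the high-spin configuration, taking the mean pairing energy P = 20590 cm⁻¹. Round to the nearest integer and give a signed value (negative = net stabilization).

-21500

Ligand charges: 4×(-1) from CN⁻ and 1×(+0) from bipy sum to -4; with overall charge -1, Fe is +3.
Fe sits in group 8; removing 3 electrons leaves Fe³⁺ with 8 − 3 = 5 d electrons.
Electron filling gives t₂g⁵ eg⁰.
The orbital stabilization is -2.0Δ₀ = -2.0 × 31340 = -62680 cm⁻¹.
Pairing penalty: 2 pairs vs 0 in the high-spin reference → 2 extra × P = 41180 cm⁻¹.
Overall CFSE = -62680 + 41180 = -21500 cm⁻¹.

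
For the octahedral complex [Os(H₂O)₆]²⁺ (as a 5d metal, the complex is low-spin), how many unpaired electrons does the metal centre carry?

0

H₂O is neutral, so the +2 overall charge sits on Os: oxidation state +2.
Os²⁺: group 8, so d-count = 8 − 2 = 6.
Configuration: t₂g⁶ eg⁰, giving 0 unpaired electrons.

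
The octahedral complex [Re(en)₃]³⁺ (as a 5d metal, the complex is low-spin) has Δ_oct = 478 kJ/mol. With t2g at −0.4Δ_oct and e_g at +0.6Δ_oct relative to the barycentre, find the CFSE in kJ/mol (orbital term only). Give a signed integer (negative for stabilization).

-765

en is neutral, so the +3 overall charge sits on Re: oxidation state +3.
Re is in group 7, so Re³⁺ is d⁴ (7 − 3 = 4).
Electron filling gives t2g^4 e_g^0.
The orbital stabilization is -1.6Δ_oct = -1.6 × 478 = -765 kJ/mol.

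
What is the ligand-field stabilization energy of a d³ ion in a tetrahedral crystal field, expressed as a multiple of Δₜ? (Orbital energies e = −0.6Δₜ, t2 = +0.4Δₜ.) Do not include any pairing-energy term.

-0.8 Δₜ

With tetrahedral geometry the complex is necessarily high-spin.
Configuration: e^2 t2^1.
CFSE = 2(-0.6Δₜ) + 1(0.4Δₜ) = -1.2Δₜ + 0.4Δₜ = -0.8Δₜ.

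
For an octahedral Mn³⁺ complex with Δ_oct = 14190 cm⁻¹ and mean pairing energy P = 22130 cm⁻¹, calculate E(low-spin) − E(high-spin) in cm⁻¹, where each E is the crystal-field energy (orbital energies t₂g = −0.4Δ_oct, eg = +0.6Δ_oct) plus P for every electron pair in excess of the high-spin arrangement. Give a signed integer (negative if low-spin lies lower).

Mn sits in group 7; removing 3 electrons leaves Mn³⁺ with 7 − 3 = 4 d electrons.
In the high-spin limit (t₂g³ eg¹) the orbital term is -0.6Δ_oct = -8514 cm⁻¹, with no excess pairing.
Low-spin: t₂g⁴ eg⁰, orbital CFSE = -1.6Δ_oct = -22704 cm⁻¹; plus 1 excess pair × P = +22130 cm⁻¹; total -574 cm⁻¹.
E(LS) − E(HS) = -574 − (-8514) = 7940 cm⁻¹.

7940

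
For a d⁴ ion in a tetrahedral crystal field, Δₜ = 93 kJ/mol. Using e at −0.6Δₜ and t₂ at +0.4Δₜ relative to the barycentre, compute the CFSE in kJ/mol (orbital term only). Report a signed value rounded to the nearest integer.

Tetrahedral splitting is small, so the complex is high-spin.
Configuration: e² t₂².
CFSE(orbital) = 2×(-0.6Δₜ) + 2×(0.4Δₜ) = -0.4Δₜ; with Δₜ = 93 kJ/mol that is -37 kJ/mol.

-37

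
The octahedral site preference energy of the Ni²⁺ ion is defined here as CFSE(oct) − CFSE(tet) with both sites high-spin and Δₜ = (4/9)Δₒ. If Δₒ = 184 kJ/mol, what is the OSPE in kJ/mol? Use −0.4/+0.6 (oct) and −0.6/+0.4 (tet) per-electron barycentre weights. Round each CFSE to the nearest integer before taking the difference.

-156

Ni is in group 10, so Ni²⁺ is d⁸ (10 − 2 = 8).
Octahedral (high-spin): t₂g⁶ eg², CFSE = 6(−0.4) + 2(+0.6) = -1.2Δₒ = -1.2 × 184 = -221 kJ/mol.
In a tetrahedral site the filling is e⁴ t₂⁴: CFSE(tet) = -0.8Δₜ = -0.8 × (4/9)(184) = -65 kJ/mol.
OSPE = CFSE(oct) − CFSE(tet) = -221 − (-65) = -156 kJ/mol.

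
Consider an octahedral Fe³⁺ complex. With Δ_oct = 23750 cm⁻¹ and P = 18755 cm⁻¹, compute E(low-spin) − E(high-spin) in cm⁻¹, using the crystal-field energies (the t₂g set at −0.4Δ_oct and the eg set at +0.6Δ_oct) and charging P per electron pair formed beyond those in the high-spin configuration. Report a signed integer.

Fe is in group 8, so Fe³⁺ is d⁵ (8 − 3 = 5).
High-spin: t₂g³ eg², CFSE = 0.0Δ_oct = 0 cm⁻¹.
Low-spin t₂g⁵ eg⁰ gives -2.0Δ_oct = -47500 cm⁻¹, but forming 2 extra pairs costs 2P = 37510 cm⁻¹, so E(LS) = -47500 + 37510 = -9990 cm⁻¹.
Thus E(LS) − E(HS) = -9990 cm⁻¹.

-9990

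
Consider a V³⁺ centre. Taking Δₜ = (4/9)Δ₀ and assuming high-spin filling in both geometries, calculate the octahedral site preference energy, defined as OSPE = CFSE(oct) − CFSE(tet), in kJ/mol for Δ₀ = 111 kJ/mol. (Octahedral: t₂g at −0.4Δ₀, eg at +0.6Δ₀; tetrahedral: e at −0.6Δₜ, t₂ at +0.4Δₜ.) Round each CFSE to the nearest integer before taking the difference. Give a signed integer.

V sits in group 5; removing 3 electrons leaves V³⁺ with 5 − 3 = 2 d electrons.
Octahedral (high-spin): t₂g² eg⁰, CFSE = 2(−0.4) + 0(+0.6) = -0.8Δ₀ = -0.8 × 111 = -89 kJ/mol.
Tetrahedral: e² t₂⁰, CFSE = 2(−0.6) + 0(+0.4) = -1.2Δₜ = -1.2 × (4/9) × 111 = -59 kJ/mol.
OSPE = CFSE(oct) − CFSE(tet) = -89 − (-59) = -30 kJ/mol.

-30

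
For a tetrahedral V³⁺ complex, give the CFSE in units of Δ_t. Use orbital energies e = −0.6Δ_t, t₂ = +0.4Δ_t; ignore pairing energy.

-1.2 Δ_t

V sits in group 5; removing 3 electrons leaves V³⁺ with 5 − 3 = 2 d electrons.
With tetrahedral geometry the complex is necessarily high-spin.
Configuration: e² t₂⁰.
CFSE = 2(-0.6Δ_t) + 0(0.4Δ_t) = -1.2Δ_t + 0.0Δ_t = -1.2Δ_t.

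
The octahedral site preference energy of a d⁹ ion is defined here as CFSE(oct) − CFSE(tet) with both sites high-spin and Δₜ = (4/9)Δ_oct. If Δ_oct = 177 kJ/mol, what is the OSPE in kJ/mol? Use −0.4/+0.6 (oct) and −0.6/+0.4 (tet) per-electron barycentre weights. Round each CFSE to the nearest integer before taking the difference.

-75

In an octahedral site d⁹ (HS) is t₂g⁶ eg³, giving CFSE(oct) = -0.6Δ_oct = -106 kJ/mol.
In a tetrahedral site the filling is e⁴ t₂⁵: CFSE(tet) = -0.4Δₜ = -0.4 × (4/9)(177) = -31 kJ/mol.
OSPE = -106 − (-31) = -75 kJ/mol.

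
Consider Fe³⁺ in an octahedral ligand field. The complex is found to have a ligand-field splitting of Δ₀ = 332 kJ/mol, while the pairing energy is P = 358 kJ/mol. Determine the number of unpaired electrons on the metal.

5

Group 8 minus oxidation state +3 gives a d⁵ configuration for Fe³⁺.
Δ₀ < P, so pairing is avoided: the ground state is high-spin.
Configuration: t2g^3 e_g^2.
Unpaired electrons: 5.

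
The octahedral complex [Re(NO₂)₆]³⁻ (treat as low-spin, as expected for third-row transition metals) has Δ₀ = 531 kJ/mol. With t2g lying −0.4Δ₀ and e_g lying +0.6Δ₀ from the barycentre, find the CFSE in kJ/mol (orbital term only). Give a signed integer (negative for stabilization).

Each NO₂⁻ contributes -1; 6 × (-1) = -6. With overall charge -3, Re is in the +3 oxidation state.
Re is in group 7, so Re³⁺ is d⁴ (7 − 3 = 4).
Electron filling gives t2g^4 e_g^0.
Orbital CFSE = 4(-0.4) + 0(0.6) = -1.6Δ₀ = -1.6 × 531 = -850 kJ/mol.

-850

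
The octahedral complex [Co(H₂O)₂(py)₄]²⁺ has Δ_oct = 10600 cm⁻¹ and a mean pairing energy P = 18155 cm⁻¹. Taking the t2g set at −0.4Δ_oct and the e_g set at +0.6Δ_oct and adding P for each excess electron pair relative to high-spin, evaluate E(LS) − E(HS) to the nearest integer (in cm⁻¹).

Ligand charges: 2×(+0) from H₂O and 4×(+0) from py sum to +0; with overall charge +2, Co is +2.
Co²⁺: group 9, so d-count = 9 − 2 = 7.
High-spin d⁷ fills as t2g^5 e_g^2 with CFSE 5(−0.4) + 2(+0.6) = -0.8Δ_oct = -8480 cm⁻¹.
Low-spin t2g^6 e_g^1 gives -1.8Δ_oct = -19080 cm⁻¹, but forming 1 extra pair costs 1P = 18155 cm⁻¹, so E(LS) = -19080 + 18155 = -925 cm⁻¹.
Thus E(LS) − E(HS) = 7555 cm⁻¹.

7555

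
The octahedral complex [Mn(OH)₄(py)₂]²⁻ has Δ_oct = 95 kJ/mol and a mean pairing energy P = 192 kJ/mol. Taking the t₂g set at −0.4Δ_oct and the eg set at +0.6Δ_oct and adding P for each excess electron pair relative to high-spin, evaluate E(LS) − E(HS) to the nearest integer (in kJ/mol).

Ligand charges: 4×(-1) from OH⁻ and 2×(+0) from py sum to -4; with overall charge -2, Mn is +2.
Group 7 minus oxidation state +2 gives a d⁵ configuration for Mn²⁺.
In the high-spin limit (t₂g³ eg²) the orbital term is 0.0Δ_oct = 0 kJ/mol, with no excess pairing.
Low-spin: t₂g⁵ eg⁰, orbital CFSE = -2.0Δ_oct = -190 kJ/mol; plus 2 excess pairs × P = +384 kJ/mol; total 194 kJ/mol.
E(LS) − E(HS) = 194 − (0) = 194 kJ/mol.

194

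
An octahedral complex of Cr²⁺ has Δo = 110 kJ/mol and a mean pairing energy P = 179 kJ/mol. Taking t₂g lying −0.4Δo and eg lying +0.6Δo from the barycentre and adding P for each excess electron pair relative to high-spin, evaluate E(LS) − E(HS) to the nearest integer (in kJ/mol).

Cr²⁺: group 6, so d-count = 6 − 2 = 4.
High-spin d⁴ fills as t₂g³ eg¹ with CFSE 3(−0.4) + 1(+0.6) = -0.6Δo = -66 kJ/mol.
Low-spin: t₂g⁴ eg⁰, orbital CFSE = -1.6Δo = -176 kJ/mol; plus 1 excess pair × P = +179 kJ/mol; total 3 kJ/mol.
Thus E(LS) − E(HS) = 69 kJ/mol.

69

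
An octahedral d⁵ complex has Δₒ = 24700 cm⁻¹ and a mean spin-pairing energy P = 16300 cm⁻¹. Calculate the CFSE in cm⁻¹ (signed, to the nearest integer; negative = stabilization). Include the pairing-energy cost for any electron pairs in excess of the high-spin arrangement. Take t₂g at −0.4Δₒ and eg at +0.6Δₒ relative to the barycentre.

-16800

Here Δₒ > P (24700 > 16300), so the low-spin state is favoured.
That gives t₂g⁵ eg⁰.
Orbital CFSE = -2.0Δₒ = -2.0 × 24700 = -49400 cm⁻¹.
Excess pairs vs high-spin: 2 − 0 = 2; pairing cost = +32600 cm⁻¹.
Net CFSE = -49400 + 32600 = -16800 cm⁻¹.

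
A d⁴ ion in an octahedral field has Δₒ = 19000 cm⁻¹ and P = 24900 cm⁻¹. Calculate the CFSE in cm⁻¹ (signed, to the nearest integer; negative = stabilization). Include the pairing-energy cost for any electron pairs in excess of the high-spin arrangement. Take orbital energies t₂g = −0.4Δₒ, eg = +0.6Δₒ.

-11400

Δₒ < P, so pairing is avoided: the ground state is high-spin.
Configuration: t₂g³ eg¹.
Orbital CFSE = -0.6Δₒ = -0.6 × 19000 = -11400 cm⁻¹.
High-spin has no excess pairs, so no pairing correction applies.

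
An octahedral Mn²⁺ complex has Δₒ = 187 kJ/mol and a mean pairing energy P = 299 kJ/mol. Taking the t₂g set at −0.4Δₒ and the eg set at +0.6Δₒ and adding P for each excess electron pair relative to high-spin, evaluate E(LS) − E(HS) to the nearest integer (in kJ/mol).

224

Mn sits in group 7; removing 2 electrons leaves Mn²⁺ with 7 − 2 = 5 d electrons.
In the high-spin limit (t₂g³ eg²) the orbital term is 0.0Δₒ = 0 kJ/mol, with no excess pairing.
For low-spin the configuration is t₂g⁵ eg⁰: orbital energy -2.0 × 187 = -374 kJ/mol, and 2 additional pairs relative to high-spin add 598 kJ/mol, giving 224 kJ/mol.
Thus E(LS) − E(HS) = 224 kJ/mol.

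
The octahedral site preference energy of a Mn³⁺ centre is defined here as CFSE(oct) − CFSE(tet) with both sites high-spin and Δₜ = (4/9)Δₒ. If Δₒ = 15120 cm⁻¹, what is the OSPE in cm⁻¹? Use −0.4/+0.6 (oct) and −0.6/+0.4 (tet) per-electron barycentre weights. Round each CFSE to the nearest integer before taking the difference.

-6384

Mn is in group 7, so Mn³⁺ is d⁴ (7 − 3 = 4).
Octahedral high-spin t2g^3 e_g^1: CFSE = -0.6 × 15120 = -9072 cm⁻¹.
Tetrahedral: e^2 t2^2, CFSE = 2(−0.6) + 2(+0.4) = -0.4Δₜ = -0.4 × (4/9) × 15120 = -2688 cm⁻¹.
OSPE = CFSE(oct) − CFSE(tet) = -9072 − (-2688) = -6384 cm⁻¹.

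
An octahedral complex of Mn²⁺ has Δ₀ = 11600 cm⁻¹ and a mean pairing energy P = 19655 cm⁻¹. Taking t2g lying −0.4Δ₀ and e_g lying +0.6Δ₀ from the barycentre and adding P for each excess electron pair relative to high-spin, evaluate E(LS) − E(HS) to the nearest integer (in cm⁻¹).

Mn²⁺: group 7, so d-count = 7 − 2 = 5.
In the high-spin limit (t2g^3 e_g^2) the orbital term is 0.0Δ₀ = 0 cm⁻¹, with no excess pairing.
Low-spin: t2g^5 e_g^0, orbital CFSE = -2.0Δ₀ = -23200 cm⁻¹; plus 2 excess pairs × P = +39310 cm⁻¹; total 16110 cm⁻¹.
Thus E(LS) − E(HS) = 16110 cm⁻¹.

16110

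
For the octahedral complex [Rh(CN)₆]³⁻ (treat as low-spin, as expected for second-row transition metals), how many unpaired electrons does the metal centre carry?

0

Each CN⁻ contributes -1; 6 × (-1) = -6. With overall charge -3, Rh is in the +3 oxidation state.
Group 9 minus oxidation state +3 gives a d⁶ configuration for Rh³⁺.
Configuration: t2g^6 e_g^0, giving 0 unpaired electrons.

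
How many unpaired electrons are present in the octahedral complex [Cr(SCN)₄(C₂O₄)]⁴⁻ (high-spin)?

Ligand charges: 4×(-1) from SCN⁻ and 1×(-2) from C₂O₄²⁻ sum to -6; with overall charge -4, Cr is +2.
Cr sits in group 6; removing 2 electrons leaves Cr²⁺ with 6 − 2 = 4 d electrons.
Configuration: t₂g³ eg¹, giving 4 unpaired electrons.

4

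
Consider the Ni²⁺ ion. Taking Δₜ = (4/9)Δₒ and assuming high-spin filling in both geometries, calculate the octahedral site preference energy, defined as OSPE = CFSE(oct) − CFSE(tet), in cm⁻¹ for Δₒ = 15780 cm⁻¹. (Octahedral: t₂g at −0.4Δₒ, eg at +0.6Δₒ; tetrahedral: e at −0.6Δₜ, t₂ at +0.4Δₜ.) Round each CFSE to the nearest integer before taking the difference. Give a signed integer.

Group 10 minus oxidation state +2 gives a d⁸ configuration for Ni²⁺.
In an octahedral site d⁸ (HS) is t₂g⁶ eg², giving CFSE(oct) = -1.2Δₒ = -18936 cm⁻¹.
In a tetrahedral site the filling is e⁴ t₂⁴: CFSE(tet) = -0.8Δₜ = -0.8 × (4/9)(15780) = -5611 cm⁻¹.
OSPE = -18936 − (-5611) = -13325 cm⁻¹.

-13325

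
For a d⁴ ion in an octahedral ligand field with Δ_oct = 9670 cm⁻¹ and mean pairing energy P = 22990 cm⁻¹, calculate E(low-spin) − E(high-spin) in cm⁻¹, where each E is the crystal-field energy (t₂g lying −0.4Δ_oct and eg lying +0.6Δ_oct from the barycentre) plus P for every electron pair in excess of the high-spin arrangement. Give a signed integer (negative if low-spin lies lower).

13320

High-spin: t₂g³ eg¹, CFSE = -0.6Δ_oct = -5802 cm⁻¹.
Low-spin t₂g⁴ eg⁰ gives -1.6Δ_oct = -15472 cm⁻¹, but forming 1 extra pair costs 1P = 22990 cm⁻¹, so E(LS) = -15472 + 22990 = 7518 cm⁻¹.
Thus E(LS) − E(HS) = 13320 cm⁻¹.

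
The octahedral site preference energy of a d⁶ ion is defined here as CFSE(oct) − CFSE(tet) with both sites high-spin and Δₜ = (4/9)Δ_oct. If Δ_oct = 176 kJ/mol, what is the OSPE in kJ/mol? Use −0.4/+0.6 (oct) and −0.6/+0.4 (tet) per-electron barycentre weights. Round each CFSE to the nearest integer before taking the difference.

Octahedral (high-spin): t₂g⁴ eg², CFSE = 4(−0.4) + 2(+0.6) = -0.4Δ_oct = -0.4 × 176 = -70 kJ/mol.
Tetrahedral e³ t₂³ gives -0.6Δₜ = -0.6 × (4/9) × 176 = -47 kJ/mol.
OSPE = -70 − (-47) = -23 kJ/mol.

-23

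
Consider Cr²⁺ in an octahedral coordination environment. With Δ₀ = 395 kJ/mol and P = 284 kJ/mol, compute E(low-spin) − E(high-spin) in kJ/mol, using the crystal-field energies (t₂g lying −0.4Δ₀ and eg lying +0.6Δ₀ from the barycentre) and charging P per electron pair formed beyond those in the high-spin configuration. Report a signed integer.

-111

Group 6 minus oxidation state +2 gives a d⁴ configuration for Cr²⁺.
High-spin d⁴ fills as t₂g³ eg¹ with CFSE 3(−0.4) + 1(+0.6) = -0.6Δ₀ = -237 kJ/mol.
For low-spin the configuration is t₂g⁴ eg⁰: orbital energy -1.6 × 395 = -632 kJ/mol, and 1 additional pair relative to high-spin adds 284 kJ/mol, giving -348 kJ/mol.
Thus E(LS) − E(HS) = -111 kJ/mol.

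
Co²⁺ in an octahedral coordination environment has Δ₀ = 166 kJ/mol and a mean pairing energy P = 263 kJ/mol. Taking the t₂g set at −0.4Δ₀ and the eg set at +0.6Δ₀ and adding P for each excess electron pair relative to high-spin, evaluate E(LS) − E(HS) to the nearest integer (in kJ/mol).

97

Co is in group 9, so Co²⁺ is d⁷ (9 − 2 = 7).
In the high-spin limit (t₂g⁵ eg²) the orbital term is -0.8Δ₀ = -133 kJ/mol, with no excess pairing.
Low-spin: t₂g⁶ eg¹, orbital CFSE = -1.8Δ₀ = -299 kJ/mol; plus 1 excess pair × P = +263 kJ/mol; total -36 kJ/mol.
The difference is -36 − (-133) = 97 kJ/mol, so high-spin lies lower.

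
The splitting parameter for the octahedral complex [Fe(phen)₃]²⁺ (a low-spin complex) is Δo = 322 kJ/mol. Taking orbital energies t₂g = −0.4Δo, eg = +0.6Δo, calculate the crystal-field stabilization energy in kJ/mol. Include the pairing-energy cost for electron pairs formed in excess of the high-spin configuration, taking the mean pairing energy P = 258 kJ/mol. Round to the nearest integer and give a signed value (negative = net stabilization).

-257

phen is neutral, so the +2 overall charge sits on Fe: oxidation state +2.
Fe is in group 8, so Fe²⁺ is d⁶ (8 − 2 = 6).
Electron filling gives t₂g⁶ eg⁰.
CFSE(orbital) = 6×(-0.4Δo) + 0×(0.6Δo) = -2.4Δo; with Δo = 322 kJ/mol that is -773 kJ/mol.
Relative to high-spin t₂g⁴ eg² (1 paired), the low-spin configuration has 2 additional pairs, contributing +2 × 258 = +516 kJ/mol.
Combining: -773 + 516 = -257 kJ/mol.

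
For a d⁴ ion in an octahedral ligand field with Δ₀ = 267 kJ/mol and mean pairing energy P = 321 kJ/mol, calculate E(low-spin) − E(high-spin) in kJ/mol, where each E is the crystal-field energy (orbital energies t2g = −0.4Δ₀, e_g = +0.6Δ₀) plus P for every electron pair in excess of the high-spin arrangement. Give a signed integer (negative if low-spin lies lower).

High-spin: t2g^3 e_g^1, CFSE = -0.6Δ₀ = -160 kJ/mol.
For low-spin the configuration is t2g^4 e_g^0: orbital energy -1.6 × 267 = -427 kJ/mol, and 1 additional pair relative to high-spin adds 321 kJ/mol, giving -106 kJ/mol.
Thus E(LS) − E(HS) = 54 kJ/mol.

54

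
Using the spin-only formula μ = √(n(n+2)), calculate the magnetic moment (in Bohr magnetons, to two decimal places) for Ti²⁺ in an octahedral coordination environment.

2.83 Bohr magnetons

Ti sits in group 4; removing 2 electrons leaves Ti²⁺ with 4 − 2 = 2 d electrons.
Configuration: t₂g² eg⁰ → 2 unpaired electrons.
μ(spin-only) = √[2(2+2)] = √8 ≈ 2.83 Bohr magnetons.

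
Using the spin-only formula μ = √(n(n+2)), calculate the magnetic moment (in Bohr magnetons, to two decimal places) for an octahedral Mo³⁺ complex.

3.87 Bohr magnetons

Mo sits in group 6; removing 3 electrons leaves Mo³⁺ with 6 − 3 = 3 d electrons.
Configuration: t2g^3 e_g^0 → 3 unpaired electrons.
μ(spin-only) = √[3(3+2)] = √15 ≈ 3.87 Bohr magnetons.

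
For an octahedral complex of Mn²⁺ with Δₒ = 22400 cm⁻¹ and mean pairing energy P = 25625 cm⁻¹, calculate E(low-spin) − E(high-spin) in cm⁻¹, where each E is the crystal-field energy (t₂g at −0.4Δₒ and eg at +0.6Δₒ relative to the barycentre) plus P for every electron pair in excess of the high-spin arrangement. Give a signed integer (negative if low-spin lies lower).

6450

Mn sits in group 7; removing 2 electrons leaves Mn²⁺ with 7 − 2 = 5 d electrons.
In the high-spin limit (t₂g³ eg²) the orbital term is 0.0Δₒ = 0 cm⁻¹, with no excess pairing.
For low-spin the configuration is t₂g⁵ eg⁰: orbital energy -2.0 × 22400 = -44800 cm⁻¹, and 2 additional pairs relative to high-spin add 51250 cm⁻¹, giving 6450 cm⁻¹.
E(LS) − E(HS) = 6450 − (0) = 6450 cm⁻¹.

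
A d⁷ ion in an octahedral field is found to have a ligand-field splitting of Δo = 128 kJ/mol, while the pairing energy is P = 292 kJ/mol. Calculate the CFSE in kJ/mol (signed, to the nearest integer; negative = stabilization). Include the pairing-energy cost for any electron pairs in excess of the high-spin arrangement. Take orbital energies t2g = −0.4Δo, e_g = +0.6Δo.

-102

With Δo < P the complex is high-spin.
Configuration: t2g^5 e_g^2.
Orbital CFSE = -0.8Δo = -0.8 × 128 = -102 kJ/mol.
High-spin has no excess pairs, so no pairing correction applies.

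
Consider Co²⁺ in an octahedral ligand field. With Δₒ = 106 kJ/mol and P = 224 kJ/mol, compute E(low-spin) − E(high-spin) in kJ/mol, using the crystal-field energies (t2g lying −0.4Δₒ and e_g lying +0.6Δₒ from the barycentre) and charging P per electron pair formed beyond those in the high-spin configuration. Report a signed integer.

Group 9 minus oxidation state +2 gives a d⁷ configuration for Co²⁺.
In the high-spin limit (t2g^5 e_g^2) the orbital term is -0.8Δₒ = -85 kJ/mol, with no excess pairing.
Low-spin: t2g^6 e_g^1, orbital CFSE = -1.8Δₒ = -191 kJ/mol; plus 1 excess pair × P = +224 kJ/mol; total 33 kJ/mol.
E(LS) − E(HS) = 33 − (-85) = 118 kJ/mol.

118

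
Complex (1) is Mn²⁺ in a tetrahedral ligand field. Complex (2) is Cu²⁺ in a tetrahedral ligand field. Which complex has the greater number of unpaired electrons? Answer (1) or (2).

(1)

(1): Group 7 minus oxidation state +2 gives a d⁵ configuration for Mn²⁺; Tetrahedral fields are weak (Δₜ ≈ 4/9 Δₒ), so electrons fill high-spin; e² t₂³ → 5 unpaired.
(2): Cu is in group 11, so Cu²⁺ is d⁹ (11 − 2 = 9); Tetrahedral fields are weak (Δₜ ≈ 4/9 Δₒ), so electrons fill high-spin; e^4 t2^5 → 1 unpaired.
So (1) has more unpaired electrons.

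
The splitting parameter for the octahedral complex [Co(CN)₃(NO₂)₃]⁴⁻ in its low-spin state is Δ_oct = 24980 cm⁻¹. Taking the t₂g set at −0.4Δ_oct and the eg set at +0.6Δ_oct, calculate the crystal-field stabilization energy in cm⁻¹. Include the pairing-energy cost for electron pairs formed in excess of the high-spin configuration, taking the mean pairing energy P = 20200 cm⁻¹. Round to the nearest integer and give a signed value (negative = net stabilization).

-24764

Ligand charges: 3×(-1) from CN⁻ and 3×(-1) from NO₂⁻ sum to -6; with overall charge -4, Co is +2.
Group 9 minus oxidation state +2 gives a d⁷ configuration for Co²⁺.
The d⁷ electrons fill as t₂g⁶ eg¹.
CFSE(orbital) = 6×(-0.4Δ_oct) + 1×(0.6Δ_oct) = -1.8Δ_oct; with Δ_oct = 24980 cm⁻¹ that is -44964 cm⁻¹.
Pairing penalty: 3 pairs vs 2 in the high-spin reference → 1 extra × P = 20200 cm⁻¹.
Net CFSE = -44964 + 20200 = -24764 cm⁻¹.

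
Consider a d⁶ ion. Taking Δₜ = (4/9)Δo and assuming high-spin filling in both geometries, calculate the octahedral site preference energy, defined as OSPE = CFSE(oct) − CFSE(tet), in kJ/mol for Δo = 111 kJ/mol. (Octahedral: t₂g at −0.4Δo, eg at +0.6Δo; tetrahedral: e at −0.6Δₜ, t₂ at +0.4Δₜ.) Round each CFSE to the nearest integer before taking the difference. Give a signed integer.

-14

Octahedral high-spin t2g^4 e_g^2: CFSE = -0.4 × 111 = -44 kJ/mol.
In a tetrahedral site the filling is e^3 t2^3: CFSE(tet) = -0.6Δₜ = -0.6 × (4/9)(111) = -30 kJ/mol.
OSPE = -44 − (-30) = -14 kJ/mol.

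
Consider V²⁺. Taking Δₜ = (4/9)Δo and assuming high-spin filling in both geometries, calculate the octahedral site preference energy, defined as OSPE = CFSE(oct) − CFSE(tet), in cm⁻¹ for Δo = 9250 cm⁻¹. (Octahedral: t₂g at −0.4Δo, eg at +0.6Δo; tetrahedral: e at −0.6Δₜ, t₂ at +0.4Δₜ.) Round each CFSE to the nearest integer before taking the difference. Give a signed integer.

Group 5 minus oxidation state +2 gives a d³ configuration for V²⁺.
Octahedral (high-spin): t₂g³ eg⁰, CFSE = 3(−0.4) + 0(+0.6) = -1.2Δo = -1.2 × 9250 = -11100 cm⁻¹.
Tetrahedral: e² t₂¹, CFSE = 2(−0.6) + 1(+0.4) = -0.8Δₜ = -0.8 × (4/9) × 9250 = -3289 cm⁻¹.
Subtracting, OSPE = -11100 − (-3289) = -7811 cm⁻¹.

-7811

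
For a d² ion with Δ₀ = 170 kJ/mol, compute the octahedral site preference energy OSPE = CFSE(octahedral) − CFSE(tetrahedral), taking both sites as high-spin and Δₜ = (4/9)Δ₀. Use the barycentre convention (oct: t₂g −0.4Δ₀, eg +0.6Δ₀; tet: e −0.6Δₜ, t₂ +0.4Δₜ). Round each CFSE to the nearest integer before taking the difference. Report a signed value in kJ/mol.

-45

In an octahedral site d² (HS) is t2g^2 e_g^0, giving CFSE(oct) = -0.8Δ₀ = -136 kJ/mol.
In a tetrahedral site the filling is e^2 t2^0: CFSE(tet) = -1.2Δₜ = -1.2 × (4/9)(170) = -91 kJ/mol.
OSPE = -136 − (-91) = -45 kJ/mol.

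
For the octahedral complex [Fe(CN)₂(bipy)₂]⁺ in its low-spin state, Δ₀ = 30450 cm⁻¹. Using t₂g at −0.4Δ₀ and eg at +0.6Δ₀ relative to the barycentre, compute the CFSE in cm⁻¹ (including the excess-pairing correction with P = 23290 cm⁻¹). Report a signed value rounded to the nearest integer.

Ligand charges: 2×(-1) from CN⁻ and 2×(+0) from bipy sum to -2; with overall charge +1, Fe is +3.
Fe sits in group 8; removing 3 electrons leaves Fe³⁺ with 8 − 3 = 5 d electrons.
The d⁵ electrons fill as t₂g⁵ eg⁰.
CFSE(orbital) = 5×(-0.4Δ₀) + 0×(0.6Δ₀) = -2.0Δ₀; with Δ₀ = 30450 cm⁻¹ that is -60900 cm⁻¹.
Pairing penalty: 2 pairs vs 0 in the high-spin reference → 2 extra × P = 46580 cm⁻¹.
Combining: -60900 + 46580 = -14320 cm⁻¹.

-14320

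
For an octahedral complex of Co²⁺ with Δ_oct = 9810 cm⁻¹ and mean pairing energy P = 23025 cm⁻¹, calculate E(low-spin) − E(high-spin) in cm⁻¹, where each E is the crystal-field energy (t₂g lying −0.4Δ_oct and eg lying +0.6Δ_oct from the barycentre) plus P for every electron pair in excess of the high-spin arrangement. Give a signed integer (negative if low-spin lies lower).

Co sits in group 9; removing 2 electrons leaves Co²⁺ with 9 − 2 = 7 d electrons.
High-spin d⁷ fills as t₂g⁵ eg² with CFSE 5(−0.4) + 2(+0.6) = -0.8Δ_oct = -7848 cm⁻¹.
For low-spin the configuration is t₂g⁶ eg¹: orbital energy -1.8 × 9810 = -17658 cm⁻¹, and 1 additional pair relative to high-spin adds 23025 cm⁻¹, giving 5367 cm⁻¹.
Thus E(LS) − E(HS) = 13215 cm⁻¹.

13215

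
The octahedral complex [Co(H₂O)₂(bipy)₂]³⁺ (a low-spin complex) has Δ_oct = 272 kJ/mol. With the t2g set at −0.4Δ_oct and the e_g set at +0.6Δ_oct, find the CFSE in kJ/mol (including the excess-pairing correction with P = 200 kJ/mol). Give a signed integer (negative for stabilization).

Ligand charges: 2×(+0) from H₂O and 2×(+0) from bipy sum to +0; with overall charge +3, Co is +3.
Co is in group 9, so Co³⁺ is d⁶ (9 − 3 = 6).
Configuration: t2g^6 e_g^0.
Orbital CFSE = 6(-0.4) + 0(0.6) = -2.4Δ_oct = -2.4 × 272 = -653 kJ/mol.
Relative to high-spin t2g^4 e_g^2 (1 paired), the low-spin configuration has 2 additional pairs, contributing +2 × 200 = +400 kJ/mol.
Net CFSE = -653 + 400 = -253 kJ/mol.

-253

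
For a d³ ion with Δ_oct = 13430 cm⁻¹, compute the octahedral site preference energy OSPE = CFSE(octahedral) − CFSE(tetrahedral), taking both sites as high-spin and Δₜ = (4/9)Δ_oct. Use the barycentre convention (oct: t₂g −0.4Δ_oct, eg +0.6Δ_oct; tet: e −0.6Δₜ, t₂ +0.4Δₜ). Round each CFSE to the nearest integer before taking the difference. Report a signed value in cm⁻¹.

Octahedral high-spin t₂g³ eg⁰: CFSE = -1.2 × 13430 = -16116 cm⁻¹.
Tetrahedral: e² t₂¹, CFSE = 2(−0.6) + 1(+0.4) = -0.8Δₜ = -0.8 × (4/9) × 13430 = -4775 cm⁻¹.
OSPE = -16116 − (-4775) = -11341 cm⁻¹.

-11341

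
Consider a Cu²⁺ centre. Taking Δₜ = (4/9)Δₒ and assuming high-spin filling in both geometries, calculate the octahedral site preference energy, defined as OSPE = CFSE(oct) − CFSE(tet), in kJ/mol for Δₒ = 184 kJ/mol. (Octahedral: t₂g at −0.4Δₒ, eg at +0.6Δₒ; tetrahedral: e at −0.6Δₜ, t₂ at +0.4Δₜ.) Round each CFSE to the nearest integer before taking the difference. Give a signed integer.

Cu is in group 11, so Cu²⁺ is d⁹ (11 − 2 = 9).
In an octahedral site d⁹ (HS) is t₂g⁶ eg³, giving CFSE(oct) = -0.6Δₒ = -110 kJ/mol.
Tetrahedral: e⁴ t₂⁵, CFSE = 4(−0.6) + 5(+0.4) = -0.4Δₜ = -0.4 × (4/9) × 184 = -33 kJ/mol.
Subtracting, OSPE = -110 − (-33) = -77 kJ/mol.

-77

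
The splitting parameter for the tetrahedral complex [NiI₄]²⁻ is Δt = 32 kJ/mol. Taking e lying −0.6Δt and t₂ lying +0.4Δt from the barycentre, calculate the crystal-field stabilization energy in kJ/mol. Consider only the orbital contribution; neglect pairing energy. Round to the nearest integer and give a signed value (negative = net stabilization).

Each I⁻ contributes -1; 4 × (-1) = -4. With overall charge -2, Ni is in the +2 oxidation state.
Ni sits in group 10; removing 2 electrons leaves Ni²⁺ with 10 − 2 = 8 d electrons.
With tetrahedral geometry the complex is necessarily high-spin.
The d⁸ electrons fill as e⁴ t₂⁴.
Orbital CFSE = 4(-0.6) + 4(0.4) = -0.8Δt = -0.8 × 32 = -26 kJ/mol.

-26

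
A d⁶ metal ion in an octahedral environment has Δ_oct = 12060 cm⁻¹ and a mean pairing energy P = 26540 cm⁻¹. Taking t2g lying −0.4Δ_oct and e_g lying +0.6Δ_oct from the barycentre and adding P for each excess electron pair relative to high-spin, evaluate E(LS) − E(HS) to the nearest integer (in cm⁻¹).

28960

In the high-spin limit (t2g^4 e_g^2) the orbital term is -0.4Δ_oct = -4824 cm⁻¹, with no excess pairing.
For low-spin the configuration is t2g^6 e_g^0: orbital energy -2.4 × 12060 = -28944 cm⁻¹, and 2 additional pairs relative to high-spin add 53080 cm⁻¹, giving 24136 cm⁻¹.
The difference is 24136 − (-4824) = 28960 cm⁻¹, so high-spin lies lower.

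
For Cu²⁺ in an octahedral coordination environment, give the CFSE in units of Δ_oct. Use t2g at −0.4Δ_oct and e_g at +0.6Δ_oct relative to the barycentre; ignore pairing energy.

-0.6 Δ_oct

Cu²⁺: group 11, so d-count = 11 − 2 = 9.
Configuration: t2g^6 e_g^3.
CFSE = 6(-0.4Δ_oct) + 3(0.6Δ_oct) = -2.4Δ_oct + 1.8Δ_oct = -0.6Δ_oct.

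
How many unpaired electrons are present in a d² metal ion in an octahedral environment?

Configuration: t₂g² eg⁰, giving 2 unpaired electrons.

2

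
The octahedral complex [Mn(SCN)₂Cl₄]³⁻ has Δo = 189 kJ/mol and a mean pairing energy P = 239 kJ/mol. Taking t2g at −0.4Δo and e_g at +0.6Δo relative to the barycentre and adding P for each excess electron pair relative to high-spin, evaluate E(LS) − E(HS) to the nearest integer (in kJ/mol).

50

Ligand charges: 2×(-1) from SCN⁻ and 4×(-1) from Cl⁻ sum to -6; with overall charge -3, Mn is +3.
Mn sits in group 7; removing 3 electrons leaves Mn³⁺ with 7 − 3 = 4 d electrons.
High-spin d⁴ fills as t2g^3 e_g^1 with CFSE 3(−0.4) + 1(+0.6) = -0.6Δo = -113 kJ/mol.
For low-spin the configuration is t2g^4 e_g^0: orbital energy -1.6 × 189 = -302 kJ/mol, and 1 additional pair relative to high-spin adds 239 kJ/mol, giving -63 kJ/mol.
Thus E(LS) − E(HS) = 50 kJ/mol.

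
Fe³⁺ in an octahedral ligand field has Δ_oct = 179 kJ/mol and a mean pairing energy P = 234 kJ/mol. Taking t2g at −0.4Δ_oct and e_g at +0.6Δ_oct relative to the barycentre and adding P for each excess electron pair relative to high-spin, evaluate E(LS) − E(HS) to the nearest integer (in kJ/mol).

110

Fe³⁺: group 8, so d-count = 8 − 3 = 5.
In the high-spin limit (t2g^3 e_g^2) the orbital term is 0.0Δ_oct = 0 kJ/mol, with no excess pairing.
Low-spin t2g^5 e_g^0 gives -2.0Δ_oct = -358 kJ/mol, but forming 2 extra pairs costs 2P = 468 kJ/mol, so E(LS) = -358 + 468 = 110 kJ/mol.
E(LS) − E(HS) = 110 − (0) = 110 kJ/mol.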